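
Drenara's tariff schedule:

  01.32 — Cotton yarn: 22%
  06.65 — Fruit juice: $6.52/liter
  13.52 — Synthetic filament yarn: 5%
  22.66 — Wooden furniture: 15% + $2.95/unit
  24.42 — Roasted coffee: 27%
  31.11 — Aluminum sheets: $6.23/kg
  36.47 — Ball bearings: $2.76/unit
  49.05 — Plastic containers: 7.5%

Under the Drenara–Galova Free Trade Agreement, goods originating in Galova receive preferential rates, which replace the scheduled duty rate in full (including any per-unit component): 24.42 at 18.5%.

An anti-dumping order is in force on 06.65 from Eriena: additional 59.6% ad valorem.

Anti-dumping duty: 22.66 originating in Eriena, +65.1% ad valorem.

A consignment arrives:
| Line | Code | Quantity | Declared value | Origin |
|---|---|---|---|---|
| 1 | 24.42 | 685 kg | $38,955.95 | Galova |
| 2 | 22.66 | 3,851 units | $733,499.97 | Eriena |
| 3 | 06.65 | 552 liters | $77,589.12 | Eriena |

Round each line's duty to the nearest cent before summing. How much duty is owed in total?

$655,942.94

Line 1 (24.42, Galova, 685 kg, $38,955.95):
Base rate for 24.42 is 27%.
Origin Galova qualifies under the Drenara–Galova agreement and 24.42 is covered: preferential rate 18.5% applies instead.
Duty = $38,955.95 × 18.5% = $7,206.85.
Line 2 (22.66, Eriena, 3,851 units, $733,499.97):
Base rate for 22.66 is 15% + $2.95/unit.
Additional duty on 22.66 from Eriena: +65.1%. Applied ad valorem rate: 15% + 65.1% = 80.1%.
Duty = $733,499.97 × 80.1% + 3,851 × $2.95 = $598,893.93.
Line 3 (06.65, Eriena, 552 liters, $77,589.12):
Base rate for 06.65 is $6.52/liter.
Additional duty on 06.65 from Eriena: +59.6% ad valorem. Applied ad valorem rate = 59.6%.
Duty = $77,589.12 × 59.6% + 552 × $6.52 = $49,842.16.
Total = $7,206.85 + $598,893.93 + $49,842.16 = $655,942.94.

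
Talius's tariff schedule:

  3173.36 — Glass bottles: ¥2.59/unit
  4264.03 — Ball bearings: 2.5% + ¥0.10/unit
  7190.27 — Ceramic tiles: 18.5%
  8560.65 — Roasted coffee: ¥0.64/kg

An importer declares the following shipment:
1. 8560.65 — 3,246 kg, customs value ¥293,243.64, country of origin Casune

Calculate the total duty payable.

¥2,077.44

Line 1 (8560.65, Casune, 3,246 kg, ¥293,243.64):
Base rate for 8560.65 is ¥0.64/kg.
Duty = 3,246 × ¥0.64 = ¥2,077.44.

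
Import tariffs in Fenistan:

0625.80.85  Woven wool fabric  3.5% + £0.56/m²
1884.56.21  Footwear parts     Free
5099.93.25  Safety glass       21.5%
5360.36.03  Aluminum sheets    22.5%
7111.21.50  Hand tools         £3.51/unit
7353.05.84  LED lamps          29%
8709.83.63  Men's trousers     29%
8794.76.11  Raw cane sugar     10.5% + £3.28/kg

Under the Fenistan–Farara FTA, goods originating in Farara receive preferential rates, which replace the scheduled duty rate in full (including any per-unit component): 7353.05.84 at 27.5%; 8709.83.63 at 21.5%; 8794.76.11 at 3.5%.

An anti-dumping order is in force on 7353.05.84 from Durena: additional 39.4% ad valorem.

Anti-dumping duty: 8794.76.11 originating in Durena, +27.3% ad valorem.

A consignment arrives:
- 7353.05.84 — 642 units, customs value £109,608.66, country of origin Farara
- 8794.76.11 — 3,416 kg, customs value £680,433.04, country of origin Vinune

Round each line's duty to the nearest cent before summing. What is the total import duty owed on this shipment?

£112,792.33

Line 1 (7353.05.84, Farara, 642 units, £109,608.66):
Base rate for 7353.05.84 is 29%.
Origin Farara qualifies under the Fenistan–Farara agreement and 7353.05.84 is covered: preferential rate 27.5% applies instead.
The additional-duty order on 7353.05.84 targets Durena, not Farara; it does not apply.
Duty = £109,608.66 × 27.5% = £30,142.38.
Line 2 (8794.76.11, Vinune, 3,416 kg, £680,433.04):
Base rate for 8794.76.11 is 10.5% + £3.28/kg.
8794.76.11 has an FTA preferential rate, but origin Vinune is not Farara; base rate stands.
The additional-duty order on 8794.76.11 targets Durena, not Vinune; it does not apply.
Duty = £680,433.04 × 10.5% + 3,416 × £3.28 = £82,649.95.
Total = £30,142.38 + £82,649.95 = £112,792.33.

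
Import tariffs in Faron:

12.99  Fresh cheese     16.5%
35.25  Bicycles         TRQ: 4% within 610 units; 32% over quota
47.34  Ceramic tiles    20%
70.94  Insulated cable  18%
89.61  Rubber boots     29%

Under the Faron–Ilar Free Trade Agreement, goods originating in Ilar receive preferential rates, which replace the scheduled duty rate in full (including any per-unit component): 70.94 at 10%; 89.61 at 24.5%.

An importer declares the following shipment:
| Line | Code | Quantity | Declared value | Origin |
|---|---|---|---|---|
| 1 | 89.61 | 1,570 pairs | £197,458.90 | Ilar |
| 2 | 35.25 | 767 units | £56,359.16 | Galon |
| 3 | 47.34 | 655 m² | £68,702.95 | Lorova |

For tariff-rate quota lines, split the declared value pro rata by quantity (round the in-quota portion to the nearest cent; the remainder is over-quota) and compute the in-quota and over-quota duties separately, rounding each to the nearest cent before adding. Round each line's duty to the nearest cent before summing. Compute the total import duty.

£67,602.57

Line 1 (89.61, Ilar, 1,570 pairs, £197,458.90):
Base rate for 89.61 is 29%.
Origin Ilar qualifies under the Faron–Ilar agreement and 89.61 is covered: preferential rate 24.5% applies instead.
Duty = £197,458.90 × 24.5% = £48,377.43.
Line 2 (35.25, Galon, 767 units, £56,359.16):
Code 35.25 is under a tariff-rate quota (threshold 610 units). In-quota: 610 units at 4%; over-quota: 157 units at 32%.
Pro-rata value split: in-quota = £56,359.16 × 610/767 = £44,822.80; over-quota = £56,359.16 − £44,822.80 = £11,536.36.
In-quota duty = £44,822.80 × 4% = £1,792.91. Over-quota duty = £11,536.36 × 32% = £3,691.64.
Line duty = £1,792.91 + £3,691.64 = £5,484.55.
Line 3 (47.34, Lorova, 655 m², £68,702.95):
Base rate for 47.34 is 20%.
Duty = £68,702.95 × 20% = £13,740.59.
Total = £48,377.43 + £5,484.55 + £13,740.59 = £67,602.57.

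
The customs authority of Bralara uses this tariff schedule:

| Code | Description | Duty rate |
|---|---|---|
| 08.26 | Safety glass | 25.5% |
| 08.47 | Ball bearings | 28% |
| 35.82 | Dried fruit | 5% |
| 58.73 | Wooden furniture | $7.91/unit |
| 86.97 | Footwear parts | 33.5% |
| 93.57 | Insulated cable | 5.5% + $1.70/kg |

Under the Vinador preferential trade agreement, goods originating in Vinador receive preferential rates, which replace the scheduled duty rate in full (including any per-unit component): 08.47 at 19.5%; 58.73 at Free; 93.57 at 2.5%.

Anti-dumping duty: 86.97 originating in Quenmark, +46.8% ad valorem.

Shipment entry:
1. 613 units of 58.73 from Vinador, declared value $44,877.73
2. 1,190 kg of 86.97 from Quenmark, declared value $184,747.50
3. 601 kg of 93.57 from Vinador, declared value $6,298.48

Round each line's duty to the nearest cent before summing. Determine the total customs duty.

Line 1 (58.73, Vinador, 613 units, $44,877.73):
Base rate for 58.73 is $7.91/unit.
Origin Vinador qualifies under the Bralara–Vinador agreement and 58.73 is covered: preferential rate Free applies instead.
Duty = $44,877.73 × 0% = $0.00.
Line 2 (86.97, Quenmark, 1,190 kg, $184,747.50):
Base rate for 86.97 is 33.5%.
Additional duty on 86.97 from Quenmark: +46.8%. Applied ad valorem rate: 33.5% + 46.8% = 80.3%.
Duty = $184,747.50 × 80.3% = $148,352.24.
Line 3 (93.57, Vinador, 601 kg, $6,298.48):
Base rate for 93.57 is 5.5% + $1.70/kg.
Origin Vinador qualifies under the Bralara–Vinador agreement and 93.57 is covered: preferential rate 2.5% applies instead.
Duty = $6,298.48 × 2.5% = $157.46.
Total = $0.00 + $148,352.24 + $157.46 = $148,509.70.

$148,509.70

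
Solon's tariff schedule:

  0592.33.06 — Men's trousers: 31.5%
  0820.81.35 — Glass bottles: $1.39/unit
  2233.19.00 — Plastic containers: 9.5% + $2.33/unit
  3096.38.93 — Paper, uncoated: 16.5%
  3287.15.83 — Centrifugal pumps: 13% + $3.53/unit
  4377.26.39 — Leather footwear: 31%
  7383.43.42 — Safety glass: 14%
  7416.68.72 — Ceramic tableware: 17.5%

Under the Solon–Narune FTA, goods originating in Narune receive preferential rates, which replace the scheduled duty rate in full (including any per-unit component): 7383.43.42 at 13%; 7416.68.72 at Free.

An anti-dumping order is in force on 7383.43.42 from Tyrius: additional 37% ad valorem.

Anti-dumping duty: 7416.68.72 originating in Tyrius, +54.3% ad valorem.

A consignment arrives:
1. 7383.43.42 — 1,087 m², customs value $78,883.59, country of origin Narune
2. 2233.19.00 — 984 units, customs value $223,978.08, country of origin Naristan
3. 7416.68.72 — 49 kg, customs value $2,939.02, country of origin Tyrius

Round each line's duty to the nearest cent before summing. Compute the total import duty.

$35,935.73

Line 1 (7383.43.42, Narune, 1,087 m², $78,883.59):
Base rate for 7383.43.42 is 14%.
Origin Narune qualifies under the Solon–Narune agreement and 7383.43.42 is covered: preferential rate 13% applies instead.
The additional-duty order on 7383.43.42 targets Tyrius, not Narune; it does not apply.
Duty = $78,883.59 × 13% = $10,254.87.
Line 2 (2233.19.00, Naristan, 984 units, $223,978.08):
Base rate for 2233.19.00 is 9.5% + $2.33/unit.
Duty = $223,978.08 × 9.5% + 984 × $2.33 = $23,570.64.
Line 3 (7416.68.72, Tyrius, 49 kg, $2,939.02):
Base rate for 7416.68.72 is 17.5%.
7416.68.72 has an FTA preferential rate, but origin Tyrius is not Narune; base rate stands.
Additional duty on 7416.68.72 from Tyrius: +54.3%. Applied ad valorem rate: 17.5% + 54.3% = 71.8%.
Duty = $2,939.02 × 71.8% = $2,110.22.
Total = $10,254.87 + $23,570.64 + $2,110.22 = $35,935.73.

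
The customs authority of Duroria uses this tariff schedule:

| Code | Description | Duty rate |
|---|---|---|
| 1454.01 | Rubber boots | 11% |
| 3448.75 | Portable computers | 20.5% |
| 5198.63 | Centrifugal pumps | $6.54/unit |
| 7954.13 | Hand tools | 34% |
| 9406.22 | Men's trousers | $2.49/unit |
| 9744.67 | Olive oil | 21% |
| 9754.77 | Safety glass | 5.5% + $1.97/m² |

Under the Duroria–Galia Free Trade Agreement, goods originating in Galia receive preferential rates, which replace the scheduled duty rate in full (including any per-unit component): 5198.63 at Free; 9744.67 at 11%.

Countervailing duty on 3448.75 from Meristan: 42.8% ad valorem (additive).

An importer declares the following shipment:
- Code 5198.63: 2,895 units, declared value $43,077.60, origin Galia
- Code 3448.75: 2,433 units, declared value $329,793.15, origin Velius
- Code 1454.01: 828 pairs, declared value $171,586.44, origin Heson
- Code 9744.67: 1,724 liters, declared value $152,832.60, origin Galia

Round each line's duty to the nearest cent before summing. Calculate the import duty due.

$103,293.70

Line 1 (5198.63, Galia, 2,895 units, $43,077.60):
Base rate for 5198.63 is $6.54/unit.
Origin Galia qualifies under the Duroria–Galia agreement and 5198.63 is covered: preferential rate Free applies instead.
Duty = $43,077.60 × 0% = $0.00.
Line 2 (3448.75, Velius, 2,433 units, $329,793.15):
Base rate for 3448.75 is 20.5%.
The additional-duty order on 3448.75 targets Meristan, not Velius; it does not apply.
Duty = $329,793.15 × 20.5% = $67,607.60.
Line 3 (1454.01, Heson, 828 pairs, $171,586.44):
Base rate for 1454.01 is 11%.
Duty = $171,586.44 × 11% = $18,874.51.
Line 4 (9744.67, Galia, 1,724 liters, $152,832.60):
Base rate for 9744.67 is 21%.
Origin Galia qualifies under the Duroria–Galia agreement and 9744.67 is covered: preferential rate 11% applies instead.
Duty = $152,832.60 × 11% = $16,811.59.
Total = $0.00 + $67,607.60 + $18,874.51 + $16,811.59 = $103,293.70.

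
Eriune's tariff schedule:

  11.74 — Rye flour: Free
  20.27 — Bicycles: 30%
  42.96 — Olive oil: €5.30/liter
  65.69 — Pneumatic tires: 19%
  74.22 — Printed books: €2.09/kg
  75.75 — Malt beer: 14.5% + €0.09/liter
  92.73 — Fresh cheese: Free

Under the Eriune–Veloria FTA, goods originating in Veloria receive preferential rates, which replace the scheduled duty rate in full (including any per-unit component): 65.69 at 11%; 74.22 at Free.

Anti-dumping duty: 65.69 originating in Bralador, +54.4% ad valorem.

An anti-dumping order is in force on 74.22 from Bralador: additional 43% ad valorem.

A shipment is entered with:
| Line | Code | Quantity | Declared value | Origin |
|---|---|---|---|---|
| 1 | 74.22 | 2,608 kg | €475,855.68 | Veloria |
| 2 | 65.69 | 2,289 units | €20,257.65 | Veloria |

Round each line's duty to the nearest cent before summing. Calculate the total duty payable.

Line 1 (74.22, Veloria, 2,608 kg, €475,855.68):
Base rate for 74.22 is €2.09/kg.
Origin Veloria qualifies under the Eriune–Veloria agreement and 74.22 is covered: preferential rate Free applies instead.
The additional-duty order on 74.22 targets Bralador, not Veloria; it does not apply.
Duty = €475,855.68 × 0% = €0.00.
Line 2 (65.69, Veloria, 2,289 units, €20,257.65):
Base rate for 65.69 is 19%.
Origin Veloria qualifies under the Eriune–Veloria agreement and 65.69 is covered: preferential rate 11% applies instead.
The additional-duty order on 65.69 targets Bralador, not Veloria; it does not apply.
Duty = €20,257.65 × 11% = €2,228.34.
Total = €0.00 + €2,228.34 = €2,228.34.

€2,228.34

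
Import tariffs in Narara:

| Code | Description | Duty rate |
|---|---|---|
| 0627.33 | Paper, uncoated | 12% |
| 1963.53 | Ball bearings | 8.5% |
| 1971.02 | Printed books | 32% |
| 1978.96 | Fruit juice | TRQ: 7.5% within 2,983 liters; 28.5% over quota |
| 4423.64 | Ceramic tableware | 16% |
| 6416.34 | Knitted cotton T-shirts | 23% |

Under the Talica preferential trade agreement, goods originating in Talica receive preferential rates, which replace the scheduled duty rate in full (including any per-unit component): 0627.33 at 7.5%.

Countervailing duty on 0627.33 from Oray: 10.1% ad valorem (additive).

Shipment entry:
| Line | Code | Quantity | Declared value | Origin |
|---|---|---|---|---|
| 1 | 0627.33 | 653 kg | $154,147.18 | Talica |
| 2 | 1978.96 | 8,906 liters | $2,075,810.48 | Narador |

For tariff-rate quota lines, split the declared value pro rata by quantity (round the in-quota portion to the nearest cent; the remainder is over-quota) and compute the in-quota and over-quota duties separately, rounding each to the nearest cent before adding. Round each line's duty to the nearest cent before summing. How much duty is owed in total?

$457,158.72

Line 1 (0627.33, Talica, 653 kg, $154,147.18):
Base rate for 0627.33 is 12%.
Origin Talica qualifies under the Narara–Talica agreement and 0627.33 is covered: preferential rate 7.5% applies instead.
The additional-duty order on 0627.33 targets Oray, not Talica; it does not apply.
Duty = $154,147.18 × 7.5% = $11,561.04.
Line 2 (1978.96, Narador, 8,906 liters, $2,075,810.48):
Code 1978.96 is under a tariff-rate quota (threshold 2,983 liters). In-quota: 2,983 liters at 7.5%; over-quota: 5,923 liters at 28.5%.
Pro-rata value split: in-quota = $2,075,810.48 × 2,983/8,906 = $695,277.64; over-quota = $2,075,810.48 − $695,277.64 = $1,380,532.84.
In-quota duty = $695,277.64 × 7.5% = $52,145.82. Over-quota duty = $1,380,532.84 × 28.5% = $393,451.86.
Line duty = $52,145.82 + $393,451.86 = $445,597.68.
Total = $11,561.04 + $445,597.68 = $457,158.72.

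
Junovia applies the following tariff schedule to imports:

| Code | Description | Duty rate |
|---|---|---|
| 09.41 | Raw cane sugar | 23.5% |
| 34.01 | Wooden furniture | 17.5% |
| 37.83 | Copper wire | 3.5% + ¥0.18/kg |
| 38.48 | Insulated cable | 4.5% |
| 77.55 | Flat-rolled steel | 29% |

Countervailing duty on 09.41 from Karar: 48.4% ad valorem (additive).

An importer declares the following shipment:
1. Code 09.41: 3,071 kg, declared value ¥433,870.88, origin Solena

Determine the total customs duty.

¥101,959.66

Line 1 (09.41, Solena, 3,071 kg, ¥433,870.88):
Base rate for 09.41 is 23.5%.
The additional-duty order on 09.41 targets Karar, not Solena; it does not apply.
Duty = ¥433,870.88 × 23.5% = ¥101,959.66.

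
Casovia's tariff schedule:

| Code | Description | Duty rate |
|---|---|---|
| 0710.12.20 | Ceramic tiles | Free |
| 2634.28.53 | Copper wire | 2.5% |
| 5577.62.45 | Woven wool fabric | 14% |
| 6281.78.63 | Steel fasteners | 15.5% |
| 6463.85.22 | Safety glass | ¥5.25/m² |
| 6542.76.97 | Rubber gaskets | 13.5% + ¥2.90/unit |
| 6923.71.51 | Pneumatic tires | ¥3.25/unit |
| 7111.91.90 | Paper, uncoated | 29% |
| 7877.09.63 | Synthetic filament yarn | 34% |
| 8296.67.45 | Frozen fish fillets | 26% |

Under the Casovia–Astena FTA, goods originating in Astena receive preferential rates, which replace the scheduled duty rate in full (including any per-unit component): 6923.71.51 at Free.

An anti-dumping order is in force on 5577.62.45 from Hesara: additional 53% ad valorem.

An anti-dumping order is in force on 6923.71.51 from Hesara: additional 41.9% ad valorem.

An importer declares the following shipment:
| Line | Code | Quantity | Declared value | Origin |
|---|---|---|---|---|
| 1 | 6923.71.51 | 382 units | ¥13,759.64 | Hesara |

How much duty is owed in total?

Line 1 (6923.71.51, Hesara, 382 units, ¥13,759.64):
Base rate for 6923.71.51 is ¥3.25/unit.
6923.71.51 has an FTA preferential rate, but origin Hesara is not Astena; base rate stands.
Additional duty on 6923.71.51 from Hesara: +41.9% ad valorem. Applied ad valorem rate = 41.9%.
Duty = ¥13,759.64 × 41.9% + 382 × ¥3.25 = ¥7,006.79.

¥7,006.79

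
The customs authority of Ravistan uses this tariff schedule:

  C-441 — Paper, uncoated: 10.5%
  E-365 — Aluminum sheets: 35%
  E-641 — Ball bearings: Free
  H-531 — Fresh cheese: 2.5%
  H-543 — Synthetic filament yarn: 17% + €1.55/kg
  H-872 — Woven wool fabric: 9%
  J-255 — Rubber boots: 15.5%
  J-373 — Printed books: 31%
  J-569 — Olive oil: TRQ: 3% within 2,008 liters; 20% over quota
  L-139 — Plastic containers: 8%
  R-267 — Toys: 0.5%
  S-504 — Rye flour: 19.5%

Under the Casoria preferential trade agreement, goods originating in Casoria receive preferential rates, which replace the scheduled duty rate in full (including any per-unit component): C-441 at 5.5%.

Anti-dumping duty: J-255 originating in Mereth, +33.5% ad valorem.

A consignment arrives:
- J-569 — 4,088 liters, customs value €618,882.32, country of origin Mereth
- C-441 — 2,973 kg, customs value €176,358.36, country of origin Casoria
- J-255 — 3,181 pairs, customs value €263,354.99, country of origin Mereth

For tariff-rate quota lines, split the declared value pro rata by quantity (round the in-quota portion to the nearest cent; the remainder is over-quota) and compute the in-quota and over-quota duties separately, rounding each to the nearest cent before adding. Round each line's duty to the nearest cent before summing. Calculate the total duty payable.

€210,841.63

Line 1 (J-569, Mereth, 4,088 liters, €618,882.32):
Code J-569 is under a tariff-rate quota (threshold 2,008 liters). In-quota: 2,008 liters at 3%; over-quota: 2,080 liters at 20%.
Pro-rata value split: in-quota = €618,882.32 × 2,008/4,088 = €303,991.12; over-quota = €618,882.32 − €303,991.12 = €314,891.20.
In-quota duty = €303,991.12 × 3% = €9,119.73. Over-quota duty = €314,891.20 × 20% = €62,978.24.
Line duty = €9,119.73 + €62,978.24 = €72,097.97.
Line 2 (C-441, Casoria, 2,973 kg, €176,358.36):
Base rate for C-441 is 10.5%.
Origin Casoria qualifies under the Ravistan–Casoria agreement and C-441 is covered: preferential rate 5.5% applies instead.
Duty = €176,358.36 × 5.5% = €9,699.71.
Line 3 (J-255, Mereth, 3,181 pairs, €263,354.99):
Base rate for J-255 is 15.5%.
Additional duty on J-255 from Mereth: +33.5%. Applied ad valorem rate: 15.5% + 33.5% = 49%.
Duty = €263,354.99 × 49% = €129,043.95.
Total = €72,097.97 + €9,699.71 + €129,043.95 = €210,841.63.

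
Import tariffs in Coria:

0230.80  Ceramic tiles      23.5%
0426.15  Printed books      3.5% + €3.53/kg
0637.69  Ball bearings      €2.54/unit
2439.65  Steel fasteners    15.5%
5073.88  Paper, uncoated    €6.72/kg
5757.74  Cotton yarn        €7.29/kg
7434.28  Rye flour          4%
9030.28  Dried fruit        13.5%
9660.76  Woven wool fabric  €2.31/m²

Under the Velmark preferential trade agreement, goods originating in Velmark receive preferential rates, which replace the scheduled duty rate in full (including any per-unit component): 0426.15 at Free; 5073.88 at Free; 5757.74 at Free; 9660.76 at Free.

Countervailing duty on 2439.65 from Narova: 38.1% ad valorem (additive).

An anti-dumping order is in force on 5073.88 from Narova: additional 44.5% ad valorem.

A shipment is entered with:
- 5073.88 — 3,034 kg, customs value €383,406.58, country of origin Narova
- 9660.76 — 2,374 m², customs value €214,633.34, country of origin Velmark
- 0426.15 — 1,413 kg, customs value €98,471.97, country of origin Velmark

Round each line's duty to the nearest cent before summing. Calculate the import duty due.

Line 1 (5073.88, Narova, 3,034 kg, €383,406.58):
Base rate for 5073.88 is €6.72/kg.
5073.88 has an FTA preferential rate, but origin Narova is not Velmark; base rate stands.
Additional duty on 5073.88 from Narova: +44.5% ad valorem. Applied ad valorem rate = 44.5%.
Duty = €383,406.58 × 44.5% + 3,034 × €6.72 = €191,004.41.
Line 2 (9660.76, Velmark, 2,374 m², €214,633.34):
Base rate for 9660.76 is €2.31/m².
Origin Velmark qualifies under the Coria–Velmark agreement and 9660.76 is covered: preferential rate Free applies instead.
Duty = €214,633.34 × 0% = €0.00.
Line 3 (0426.15, Velmark, 1,413 kg, €98,471.97):
Base rate for 0426.15 is 3.5% + €3.53/kg.
Origin Velmark qualifies under the Coria–Velmark agreement and 0426.15 is covered: preferential rate Free applies instead.
Duty = €98,471.97 × 0% = €0.00.
Total = €191,004.41 + €0.00 + €0.00 = €191,004.41.

€191,004.41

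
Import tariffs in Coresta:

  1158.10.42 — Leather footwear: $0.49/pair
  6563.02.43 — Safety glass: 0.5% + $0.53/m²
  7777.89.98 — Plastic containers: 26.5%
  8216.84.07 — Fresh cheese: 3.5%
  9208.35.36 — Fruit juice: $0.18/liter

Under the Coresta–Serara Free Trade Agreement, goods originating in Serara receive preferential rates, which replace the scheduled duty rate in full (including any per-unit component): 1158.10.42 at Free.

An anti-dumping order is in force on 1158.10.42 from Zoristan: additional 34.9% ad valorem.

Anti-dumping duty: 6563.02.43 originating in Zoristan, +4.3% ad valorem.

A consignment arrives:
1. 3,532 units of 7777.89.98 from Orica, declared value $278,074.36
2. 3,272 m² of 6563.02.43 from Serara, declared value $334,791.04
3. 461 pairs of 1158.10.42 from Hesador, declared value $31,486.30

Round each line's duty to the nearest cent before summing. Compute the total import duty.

Line 1 (7777.89.98, Orica, 3,532 units, $278,074.36):
Base rate for 7777.89.98 is 26.5%.
Duty = $278,074.36 × 26.5% = $73,689.71.
Line 2 (6563.02.43, Serara, 3,272 m², $334,791.04):
Base rate for 6563.02.43 is 0.5% + $0.53/m².
Origin Serara is the FTA partner but 6563.02.43 is not on the preference list; base rate stands.
The additional-duty order on 6563.02.43 targets Zoristan, not Serara; it does not apply.
Duty = $334,791.04 × 0.5% + 3,272 × $0.53 = $3,408.12.
Line 3 (1158.10.42, Hesador, 461 pairs, $31,486.30):
Base rate for 1158.10.42 is $0.49/pair.
1158.10.42 has an FTA preferential rate, but origin Hesador is not Serara; base rate stands.
The additional-duty order on 1158.10.42 targets Zoristan, not Hesador; it does not apply.
Duty = 461 × $0.49 = $225.89.
Total = $73,689.71 + $3,408.12 + $225.89 = $77,323.72.

$77,323.72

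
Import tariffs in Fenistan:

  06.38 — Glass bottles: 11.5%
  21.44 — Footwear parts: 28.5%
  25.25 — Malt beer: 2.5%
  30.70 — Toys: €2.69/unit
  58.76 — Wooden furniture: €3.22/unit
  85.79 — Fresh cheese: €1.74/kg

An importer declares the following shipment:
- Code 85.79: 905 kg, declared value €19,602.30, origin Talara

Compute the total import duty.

€1,574.70

Line 1 (85.79, Talara, 905 kg, €19,602.30):
Base rate for 85.79 is €1.74/kg.
Duty = 905 × €1.74 = €1,574.70.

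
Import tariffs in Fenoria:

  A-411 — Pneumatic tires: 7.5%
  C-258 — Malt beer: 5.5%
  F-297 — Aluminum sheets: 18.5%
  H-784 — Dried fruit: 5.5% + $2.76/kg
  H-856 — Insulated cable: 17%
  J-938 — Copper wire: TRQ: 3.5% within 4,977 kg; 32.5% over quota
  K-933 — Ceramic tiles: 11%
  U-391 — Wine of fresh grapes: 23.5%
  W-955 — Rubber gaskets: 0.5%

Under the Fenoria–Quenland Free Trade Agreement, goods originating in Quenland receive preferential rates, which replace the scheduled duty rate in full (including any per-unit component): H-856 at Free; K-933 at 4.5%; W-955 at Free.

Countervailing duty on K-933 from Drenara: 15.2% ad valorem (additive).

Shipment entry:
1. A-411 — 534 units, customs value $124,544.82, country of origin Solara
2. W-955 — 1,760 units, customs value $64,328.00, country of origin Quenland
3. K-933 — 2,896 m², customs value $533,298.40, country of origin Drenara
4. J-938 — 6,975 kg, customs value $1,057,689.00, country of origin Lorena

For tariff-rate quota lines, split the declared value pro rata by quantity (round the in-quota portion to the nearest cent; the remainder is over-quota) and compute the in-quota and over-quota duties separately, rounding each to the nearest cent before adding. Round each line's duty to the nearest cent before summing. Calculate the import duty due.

Line 1 (A-411, Solara, 534 units, $124,544.82):
Base rate for A-411 is 7.5%.
Duty = $124,544.82 × 7.5% = $9,340.86.
Line 2 (W-955, Quenland, 1,760 units, $64,328.00):
Base rate for W-955 is 0.5%.
Origin Quenland qualifies under the Fenoria–Quenland agreement and W-955 is covered: preferential rate Free applies instead.
Duty = $64,328.00 × 0% = $0.00.
Line 3 (K-933, Drenara, 2,896 m², $533,298.40):
Base rate for K-933 is 11%.
K-933 has an FTA preferential rate, but origin Drenara is not Quenland; base rate stands.
Additional duty on K-933 from Drenara: +15.2%. Applied ad valorem rate: 11% + 15.2% = 26.2%.
Duty = $533,298.40 × 26.2% = $139,724.18.
Line 4 (J-938, Lorena, 6,975 kg, $1,057,689.00):
Code J-938 is under a tariff-rate quota (threshold 4,977 kg). In-quota: 4,977 kg at 3.5%; over-quota: 1,998 kg at 32.5%.
Pro-rata value split: in-quota = $1,057,689.00 × 4,977/6,975 = $754,712.28; over-quota = $1,057,689.00 − $754,712.28 = $302,976.72.
In-quota duty = $754,712.28 × 3.5% = $26,414.93. Over-quota duty = $302,976.72 × 32.5% = $98,467.43.
Line duty = $26,414.93 + $98,467.43 = $124,882.36.
Total = $9,340.86 + $0.00 + $139,724.18 + $124,882.36 = $273,947.40.

$273,947.40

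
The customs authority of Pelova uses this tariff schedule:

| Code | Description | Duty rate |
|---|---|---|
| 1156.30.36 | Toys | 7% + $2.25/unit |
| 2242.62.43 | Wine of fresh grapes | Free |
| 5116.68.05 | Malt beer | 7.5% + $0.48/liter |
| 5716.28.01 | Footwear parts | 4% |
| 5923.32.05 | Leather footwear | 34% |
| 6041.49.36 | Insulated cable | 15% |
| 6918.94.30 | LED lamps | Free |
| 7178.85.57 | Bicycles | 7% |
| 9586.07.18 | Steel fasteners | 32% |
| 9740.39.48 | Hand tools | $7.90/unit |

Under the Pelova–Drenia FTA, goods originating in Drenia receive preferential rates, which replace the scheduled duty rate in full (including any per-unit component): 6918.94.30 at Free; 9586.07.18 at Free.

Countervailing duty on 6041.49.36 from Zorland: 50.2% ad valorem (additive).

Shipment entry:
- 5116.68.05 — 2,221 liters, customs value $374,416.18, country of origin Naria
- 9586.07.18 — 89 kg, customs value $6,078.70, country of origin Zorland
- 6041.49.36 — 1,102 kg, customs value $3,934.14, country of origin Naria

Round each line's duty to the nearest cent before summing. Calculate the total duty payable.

$31,682.59

Line 1 (5116.68.05, Naria, 2,221 liters, $374,416.18):
Base rate for 5116.68.05 is 7.5% + $0.48/liter.
Duty = $374,416.18 × 7.5% + 2,221 × $0.48 = $29,147.29.
Line 2 (9586.07.18, Zorland, 89 kg, $6,078.70):
Base rate for 9586.07.18 is 32%.
9586.07.18 has an FTA preferential rate, but origin Zorland is not Drenia; base rate stands.
Duty = $6,078.70 × 32% = $1,945.18.
Line 3 (6041.49.36, Naria, 1,102 kg, $3,934.14):
Base rate for 6041.49.36 is 15%.
The additional-duty order on 6041.49.36 targets Zorland, not Naria; it does not apply.
Duty = $3,934.14 × 15% = $590.12.
Total = $29,147.29 + $1,945.18 + $590.12 = $31,682.59.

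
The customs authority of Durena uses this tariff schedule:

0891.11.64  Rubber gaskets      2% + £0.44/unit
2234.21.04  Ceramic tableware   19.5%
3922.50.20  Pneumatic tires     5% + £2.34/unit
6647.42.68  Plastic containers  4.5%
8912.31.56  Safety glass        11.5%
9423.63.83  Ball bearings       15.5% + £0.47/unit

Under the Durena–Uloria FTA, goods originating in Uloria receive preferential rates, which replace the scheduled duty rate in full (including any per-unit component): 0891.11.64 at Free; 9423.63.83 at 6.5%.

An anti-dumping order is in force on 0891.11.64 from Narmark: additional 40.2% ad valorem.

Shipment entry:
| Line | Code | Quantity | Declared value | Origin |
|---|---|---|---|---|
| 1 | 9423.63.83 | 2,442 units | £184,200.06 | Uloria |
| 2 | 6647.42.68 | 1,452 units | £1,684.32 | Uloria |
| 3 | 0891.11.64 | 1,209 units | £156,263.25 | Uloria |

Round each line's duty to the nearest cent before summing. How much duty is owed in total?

£12,048.79

Line 1 (9423.63.83, Uloria, 2,442 units, £184,200.06):
Base rate for 9423.63.83 is 15.5% + £0.47/unit.
Origin Uloria qualifies under the Durena–Uloria agreement and 9423.63.83 is covered: preferential rate 6.5% applies instead.
Duty = £184,200.06 × 6.5% = £11,973.00.
Line 2 (6647.42.68, Uloria, 1,452 units, £1,684.32):
Base rate for 6647.42.68 is 4.5%.
Origin Uloria is the FTA partner but 6647.42.68 is not on the preference list; base rate stands.
Duty = £1,684.32 × 4.5% = £75.79.
Line 3 (0891.11.64, Uloria, 1,209 units, £156,263.25):
Base rate for 0891.11.64 is 2% + £0.44/unit.
Origin Uloria qualifies under the Durena–Uloria agreement and 0891.11.64 is covered: preferential rate Free applies instead.
The additional-duty order on 0891.11.64 targets Narmark, not Uloria; it does not apply.
Duty = £156,263.25 × 0% = £0.00.
Total = £11,973.00 + £75.79 + £0.00 = £12,048.79.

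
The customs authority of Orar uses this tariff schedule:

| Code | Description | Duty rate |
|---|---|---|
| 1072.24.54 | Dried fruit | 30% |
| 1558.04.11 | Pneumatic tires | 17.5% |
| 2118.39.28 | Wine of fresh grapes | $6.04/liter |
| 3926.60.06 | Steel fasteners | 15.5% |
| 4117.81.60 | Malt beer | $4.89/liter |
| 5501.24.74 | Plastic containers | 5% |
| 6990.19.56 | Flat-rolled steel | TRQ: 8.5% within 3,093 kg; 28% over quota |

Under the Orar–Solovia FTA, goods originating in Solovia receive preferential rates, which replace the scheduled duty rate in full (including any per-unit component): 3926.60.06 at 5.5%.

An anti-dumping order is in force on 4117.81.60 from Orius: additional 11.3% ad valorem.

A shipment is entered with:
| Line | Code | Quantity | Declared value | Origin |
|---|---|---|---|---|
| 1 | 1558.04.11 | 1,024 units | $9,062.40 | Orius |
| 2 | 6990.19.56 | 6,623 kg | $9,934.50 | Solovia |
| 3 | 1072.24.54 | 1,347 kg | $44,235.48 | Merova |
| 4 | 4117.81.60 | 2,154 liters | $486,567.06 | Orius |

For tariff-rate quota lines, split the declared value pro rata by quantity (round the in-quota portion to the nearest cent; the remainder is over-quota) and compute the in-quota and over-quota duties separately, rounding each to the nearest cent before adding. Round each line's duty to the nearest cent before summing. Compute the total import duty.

Line 1 (1558.04.11, Orius, 1,024 units, $9,062.40):
Base rate for 1558.04.11 is 17.5%.
Duty = $9,062.40 × 17.5% = $1,585.92.
Line 2 (6990.19.56, Solovia, 6,623 kg, $9,934.50):
Code 6990.19.56 is under a tariff-rate quota (threshold 3,093 kg). In-quota: 3,093 kg at 8.5%; over-quota: 3,530 kg at 28%.
Pro-rata value split: in-quota = $9,934.50 × 3,093/6,623 = $4,639.50; over-quota = $9,934.50 − $4,639.50 = $5,295.00.
In-quota duty = $4,639.50 × 8.5% = $394.36. Over-quota duty = $5,295.00 × 28% = $1,482.60.
Line duty = $394.36 + $1,482.60 = $1,876.96.
Line 3 (1072.24.54, Merova, 1,347 kg, $44,235.48):
Base rate for 1072.24.54 is 30%.
Duty = $44,235.48 × 30% = $13,270.64.
Line 4 (4117.81.60, Orius, 2,154 liters, $486,567.06):
Base rate for 4117.81.60 is $4.89/liter.
Additional duty on 4117.81.60 from Orius: +11.3% ad valorem. Applied ad valorem rate = 11.3%.
Duty = $486,567.06 × 11.3% + 2,154 × $4.89 = $65,515.14.
Total = $1,585.92 + $1,876.96 + $13,270.64 + $65,515.14 = $82,248.66.

$82,248.66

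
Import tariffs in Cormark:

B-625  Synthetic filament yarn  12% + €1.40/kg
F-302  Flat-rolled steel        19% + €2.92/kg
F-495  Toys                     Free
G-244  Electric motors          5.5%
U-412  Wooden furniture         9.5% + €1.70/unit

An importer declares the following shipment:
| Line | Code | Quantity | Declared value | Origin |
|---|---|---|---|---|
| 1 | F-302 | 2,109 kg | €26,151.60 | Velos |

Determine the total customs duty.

€11,127.08

Line 1 (F-302, Velos, 2,109 kg, €26,151.60):
Base rate for F-302 is 19% + €2.92/kg.
Duty = €26,151.60 × 19% + 2,109 × €2.92 = €11,127.08.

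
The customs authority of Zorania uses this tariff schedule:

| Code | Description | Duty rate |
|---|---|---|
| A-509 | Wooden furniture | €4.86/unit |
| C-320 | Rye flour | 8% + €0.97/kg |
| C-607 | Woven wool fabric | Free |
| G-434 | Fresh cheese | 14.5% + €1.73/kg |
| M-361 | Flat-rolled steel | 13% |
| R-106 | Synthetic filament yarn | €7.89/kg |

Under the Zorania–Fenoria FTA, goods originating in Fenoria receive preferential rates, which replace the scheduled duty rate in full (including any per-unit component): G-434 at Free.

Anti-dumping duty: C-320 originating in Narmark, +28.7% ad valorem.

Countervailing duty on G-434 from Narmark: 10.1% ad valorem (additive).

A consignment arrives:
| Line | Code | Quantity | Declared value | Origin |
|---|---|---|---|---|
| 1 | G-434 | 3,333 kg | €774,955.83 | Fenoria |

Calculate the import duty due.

Line 1 (G-434, Fenoria, 3,333 kg, €774,955.83):
Base rate for G-434 is 14.5% + €1.73/kg.
Origin Fenoria qualifies under the Zorania–Fenoria agreement and G-434 is covered: preferential rate Free applies instead.
The additional-duty order on G-434 targets Narmark, not Fenoria; it does not apply.
Duty = €774,955.83 × 0% = €0.00.

€0.00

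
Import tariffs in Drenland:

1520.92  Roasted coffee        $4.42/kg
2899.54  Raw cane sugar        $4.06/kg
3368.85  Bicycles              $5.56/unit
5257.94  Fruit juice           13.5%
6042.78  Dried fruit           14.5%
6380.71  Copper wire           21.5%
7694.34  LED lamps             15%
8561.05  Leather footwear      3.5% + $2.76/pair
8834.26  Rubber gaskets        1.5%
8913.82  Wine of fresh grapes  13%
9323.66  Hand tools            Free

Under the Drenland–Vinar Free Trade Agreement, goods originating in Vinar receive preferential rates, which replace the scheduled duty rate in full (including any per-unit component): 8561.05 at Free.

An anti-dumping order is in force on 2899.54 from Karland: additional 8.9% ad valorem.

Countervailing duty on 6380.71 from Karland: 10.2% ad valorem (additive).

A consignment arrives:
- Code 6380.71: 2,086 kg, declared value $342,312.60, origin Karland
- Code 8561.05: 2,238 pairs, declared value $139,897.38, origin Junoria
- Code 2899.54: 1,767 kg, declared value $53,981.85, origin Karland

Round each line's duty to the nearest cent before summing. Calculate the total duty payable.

$131,564.78

Line 1 (6380.71, Karland, 2,086 kg, $342,312.60):
Base rate for 6380.71 is 21.5%.
Additional duty on 6380.71 from Karland: +10.2%. Applied ad valorem rate: 21.5% + 10.2% = 31.7%.
Duty = $342,312.60 × 31.7% = $108,513.09.
Line 2 (8561.05, Junoria, 2,238 pairs, $139,897.38):
Base rate for 8561.05 is 3.5% + $2.76/pair.
8561.05 has an FTA preferential rate, but origin Junoria is not Vinar; base rate stands.
Duty = $139,897.38 × 3.5% + 2,238 × $2.76 = $11,073.29.
Line 3 (2899.54, Karland, 1,767 kg, $53,981.85):
Base rate for 2899.54 is $4.06/kg.
Additional duty on 2899.54 from Karland: +8.9% ad valorem. Applied ad valorem rate = 8.9%.
Duty = $53,981.85 × 8.9% + 1,767 × $4.06 = $11,978.40.
Total = $108,513.09 + $11,073.29 + $11,978.40 = $131,564.78.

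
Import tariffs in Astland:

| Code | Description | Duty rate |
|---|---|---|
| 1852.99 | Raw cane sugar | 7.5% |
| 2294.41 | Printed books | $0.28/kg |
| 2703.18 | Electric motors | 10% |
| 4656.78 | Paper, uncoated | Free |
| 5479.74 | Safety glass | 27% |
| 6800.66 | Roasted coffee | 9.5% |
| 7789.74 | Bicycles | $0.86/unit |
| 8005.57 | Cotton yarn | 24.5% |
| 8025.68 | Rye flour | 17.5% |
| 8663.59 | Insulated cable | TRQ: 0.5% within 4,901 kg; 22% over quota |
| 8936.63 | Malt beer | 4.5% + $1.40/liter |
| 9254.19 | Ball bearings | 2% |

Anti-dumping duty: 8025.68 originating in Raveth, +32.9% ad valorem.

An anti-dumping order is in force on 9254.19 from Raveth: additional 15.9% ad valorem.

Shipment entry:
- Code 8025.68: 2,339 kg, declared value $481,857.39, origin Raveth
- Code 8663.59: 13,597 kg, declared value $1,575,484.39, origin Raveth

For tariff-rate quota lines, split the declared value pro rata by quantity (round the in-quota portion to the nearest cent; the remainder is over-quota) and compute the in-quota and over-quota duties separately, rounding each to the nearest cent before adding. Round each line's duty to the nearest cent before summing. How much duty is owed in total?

$467,368.72

Line 1 (8025.68, Raveth, 2,339 kg, $481,857.39):
Base rate for 8025.68 is 17.5%.
Additional duty on 8025.68 from Raveth: +32.9%. Applied ad valorem rate: 17.5% + 32.9% = 50.4%.
Duty = $481,857.39 × 50.4% = $242,856.12.
Line 2 (8663.59, Raveth, 13,597 kg, $1,575,484.39):
Code 8663.59 is under a tariff-rate quota (threshold 4,901 kg). In-quota: 4,901 kg at 0.5%; over-quota: 8,696 kg at 22%.
Pro-rata value split: in-quota = $1,575,484.39 × 4,901/13,597 = $567,878.87; over-quota = $1,575,484.39 − $567,878.87 = $1,007,605.52.
In-quota duty = $567,878.87 × 0.5% = $2,839.39. Over-quota duty = $1,007,605.52 × 22% = $221,673.21.
Line duty = $2,839.39 + $221,673.21 = $224,512.60.
Total = $242,856.12 + $224,512.60 = $467,368.72.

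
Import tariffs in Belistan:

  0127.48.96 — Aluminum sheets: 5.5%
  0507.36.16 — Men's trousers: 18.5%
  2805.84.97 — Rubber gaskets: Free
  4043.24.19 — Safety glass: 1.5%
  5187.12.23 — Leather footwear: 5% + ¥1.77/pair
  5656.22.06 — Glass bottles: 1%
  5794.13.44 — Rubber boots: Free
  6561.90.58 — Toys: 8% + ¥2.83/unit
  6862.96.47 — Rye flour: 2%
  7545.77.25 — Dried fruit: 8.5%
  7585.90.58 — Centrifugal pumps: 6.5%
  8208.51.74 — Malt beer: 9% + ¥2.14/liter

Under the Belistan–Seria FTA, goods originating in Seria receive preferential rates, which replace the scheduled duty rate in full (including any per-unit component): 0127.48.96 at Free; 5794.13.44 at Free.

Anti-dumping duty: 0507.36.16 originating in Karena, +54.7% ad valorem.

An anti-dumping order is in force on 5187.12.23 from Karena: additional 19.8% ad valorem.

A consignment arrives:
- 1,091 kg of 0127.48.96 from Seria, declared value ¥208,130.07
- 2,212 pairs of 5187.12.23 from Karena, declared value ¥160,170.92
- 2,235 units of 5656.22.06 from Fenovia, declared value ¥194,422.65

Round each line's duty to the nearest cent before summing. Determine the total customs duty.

Line 1 (0127.48.96, Seria, 1,091 kg, ¥208,130.07):
Base rate for 0127.48.96 is 5.5%.
Origin Seria qualifies under the Belistan–Seria agreement and 0127.48.96 is covered: preferential rate Free applies instead.
Duty = ¥208,130.07 × 0% = ¥0.00.
Line 2 (5187.12.23, Karena, 2,212 pairs, ¥160,170.92):
Base rate for 5187.12.23 is 5% + ¥1.77/pair.
Additional duty on 5187.12.23 from Karena: +19.8%. Applied ad valorem rate: 5% + 19.8% = 24.8%.
Duty = ¥160,170.92 × 24.8% + 2,212 × ¥1.77 = ¥43,637.63.
Line 3 (5656.22.06, Fenovia, 2,235 units, ¥194,422.65):
Base rate for 5656.22.06 is 1%.
Duty = ¥194,422.65 × 1% = ¥1,944.23.
Total = ¥0.00 + ¥43,637.63 + ¥1,944.23 = ¥45,581.86.

¥45,581.86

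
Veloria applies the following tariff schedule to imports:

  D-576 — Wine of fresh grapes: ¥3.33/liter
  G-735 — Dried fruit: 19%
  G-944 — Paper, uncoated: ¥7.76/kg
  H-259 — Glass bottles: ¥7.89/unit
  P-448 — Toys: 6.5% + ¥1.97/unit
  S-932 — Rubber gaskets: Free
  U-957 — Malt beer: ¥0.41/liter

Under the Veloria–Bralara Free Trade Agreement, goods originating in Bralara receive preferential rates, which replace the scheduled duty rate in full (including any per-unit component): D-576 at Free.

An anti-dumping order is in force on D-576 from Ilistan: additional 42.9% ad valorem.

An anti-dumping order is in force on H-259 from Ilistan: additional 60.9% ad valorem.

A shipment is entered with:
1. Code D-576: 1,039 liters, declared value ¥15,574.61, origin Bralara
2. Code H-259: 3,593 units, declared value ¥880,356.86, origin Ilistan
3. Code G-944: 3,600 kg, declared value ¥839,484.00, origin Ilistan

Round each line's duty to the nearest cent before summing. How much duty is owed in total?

Line 1 (D-576, Bralara, 1,039 liters, ¥15,574.61):
Base rate for D-576 is ¥3.33/liter.
Origin Bralara qualifies under the Veloria–Bralara agreement and D-576 is covered: preferential rate Free applies instead.
The additional-duty order on D-576 targets Ilistan, not Bralara; it does not apply.
Duty = ¥15,574.61 × 0% = ¥0.00.
Line 2 (H-259, Ilistan, 3,593 units, ¥880,356.86):
Base rate for H-259 is ¥7.89/unit.
Additional duty on H-259 from Ilistan: +60.9% ad valorem. Applied ad valorem rate = 60.9%.
Duty = ¥880,356.86 × 60.9% + 3,593 × ¥7.89 = ¥564,486.10.
Line 3 (G-944, Ilistan, 3,600 kg, ¥839,484.00):
Base rate for G-944 is ¥7.76/kg.
Duty = 3,600 × ¥7.76 = ¥27,936.00.
Total = ¥0.00 + ¥564,486.10 + ¥27,936.00 = ¥592,422.10.

¥592,422.10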